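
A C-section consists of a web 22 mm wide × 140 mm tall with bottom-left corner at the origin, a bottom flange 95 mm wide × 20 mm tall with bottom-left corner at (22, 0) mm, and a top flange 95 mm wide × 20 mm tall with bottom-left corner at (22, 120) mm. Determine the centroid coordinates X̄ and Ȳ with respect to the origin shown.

X̄ = 43.31 mm, Ȳ = 70.00 mm

web: A = 22 × 140 = 3080.00, centroid at (11.00, 70.00).
bottom flange: A = 95 × 20 = 1900.00, centroid at (69.50, 10.00).
top flange: A = 95 × 20 = 1900.00, centroid at (69.50, 130.00).
ΣA = 6880.00 mm², ΣAX̄ = 297980.00 mm³, ΣAȲ = 481600.00 mm³.
X̄ = 297980.00/6880.00 = 43.31 mm; Ȳ = 481600.00/6880.00 = 70.00 mm.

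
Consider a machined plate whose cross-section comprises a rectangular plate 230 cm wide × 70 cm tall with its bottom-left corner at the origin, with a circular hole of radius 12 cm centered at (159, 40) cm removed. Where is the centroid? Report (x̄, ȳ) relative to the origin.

x̄ = 113.73 cm, ȳ = 34.86 cm

plate: A = 230 × 70 = 16100.00, centroid at (115.00, 35.00).
hole: A = −π·12² = -452.39, centroid at (159.00, 40.00).
ΣA = 15647.61 cm²
ΣAx̄ = (16100.00)(115.00) + (-452.39)(159.00) = 1779570.09 cm³
ΣAȳ = (16100.00)(35.00) + (-452.39)(40.00) = 545404.43 cm³
x̄ = 1779570.09 / 15647.61 = 113.73 cm
ȳ = 545404.43 / 15647.61 = 34.86 cm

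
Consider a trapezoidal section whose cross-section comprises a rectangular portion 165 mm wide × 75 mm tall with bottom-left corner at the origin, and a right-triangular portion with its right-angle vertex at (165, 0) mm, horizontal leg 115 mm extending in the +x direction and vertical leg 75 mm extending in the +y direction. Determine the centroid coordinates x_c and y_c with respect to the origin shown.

x_c = 113.73 mm, y_c = 34.27 mm

Part | A | x̄ᵢ | ȳᵢ | A·x̄ᵢ | A·ȳᵢ
rectangular portion | 12375.00 | 82.50 | 37.50 | 1020937.50 | 464062.50
triangular portion | 4312.50 | 203.33 | 25.00 | 876875.00 | 107812.50
Σ | 16687.50 |  |  | 1897812.50 | 571875.00
x_c = 1897812.50 / 16687.50 = 113.73 mm
y_c = 571875.00 / 16687.50 = 34.27 mm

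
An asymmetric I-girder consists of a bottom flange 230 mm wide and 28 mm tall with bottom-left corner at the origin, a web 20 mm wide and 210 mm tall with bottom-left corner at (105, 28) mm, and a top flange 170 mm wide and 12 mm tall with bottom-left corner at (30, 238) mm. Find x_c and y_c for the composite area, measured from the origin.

bottom flange: A = 230 × 28 = 6440.00, centroid at (115.00, 14.00).
web: A = 20 × 210 = 4200.00, centroid at (115.00, 133.00).
top flange: A = 170 × 12 = 2040.00, centroid at (115.00, 244.00).
ΣA = 12680.00 mm², ΣAx_c = 1458200.00 mm³, ΣAy_c = 1146520.00 mm³.
x_c = 1458200.00/12680.00 = 115.00 mm; y_c = 1146520.00/12680.00 = 90.42 mm.

x_c = 115.00 mm, y_c = 90.42 mm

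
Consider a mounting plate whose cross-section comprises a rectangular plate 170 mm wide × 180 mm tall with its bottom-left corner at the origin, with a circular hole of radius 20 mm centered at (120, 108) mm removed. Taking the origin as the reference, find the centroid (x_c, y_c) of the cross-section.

plate: A = 170 × 180 = 30600.00, centroid at (85.00, 90.00).
hole: A = −π·20² = -1256.64, centroid at (120.00, 108.00).
ΣA = 29343.36 mm², ΣAx_c = 2450203.55 mm³, ΣAy_c = 2618283.20 mm³.
x_c = 2450203.55/29343.36 = 83.50 mm; y_c = 2618283.20/29343.36 = 89.23 mm.

x_c = 83.50 mm, y_c = 89.23 mm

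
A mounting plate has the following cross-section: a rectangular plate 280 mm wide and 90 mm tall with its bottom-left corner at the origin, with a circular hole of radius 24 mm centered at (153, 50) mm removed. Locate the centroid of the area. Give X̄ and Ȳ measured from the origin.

X̄ = 138.99 mm, Ȳ = 44.61 mm

Part | A | x̄ᵢ | ȳᵢ | A·x̄ᵢ | A·ȳᵢ
plate | 25200.00 | 140.00 | 45.00 | 3528000.00 | 1134000.00
hole | -1809.56 | 153.00 | 50.00 | -276862.28 | -90477.87
Σ | 23390.44 |  |  | 3251137.72 | 1043522.13
X̄ = 3251137.72 / 23390.44 = 138.99 mm
Ȳ = 1043522.13 / 23390.44 = 44.61 mm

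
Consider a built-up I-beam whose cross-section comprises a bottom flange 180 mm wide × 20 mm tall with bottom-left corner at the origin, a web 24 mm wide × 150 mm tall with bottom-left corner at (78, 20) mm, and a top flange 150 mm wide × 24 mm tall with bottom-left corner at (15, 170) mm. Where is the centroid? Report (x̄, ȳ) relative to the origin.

x̄ = 90.00 mm, ȳ = 95.67 mm

bottom flange: A = 180 × 20 = 3600.00, centroid at (90.00, 10.00).
web: A = 24 × 150 = 3600.00, centroid at (90.00, 95.00).
top flange: A = 150 × 24 = 3600.00, centroid at (90.00, 182.00).
ΣA = 10800.00 mm², ΣAx̄ = 972000.00 mm³, ΣAȳ = 1033200.00 mm³.
x̄ = 972000.00/10800.00 = 90.00 mm; ȳ = 1033200.00/10800.00 = 95.67 mm.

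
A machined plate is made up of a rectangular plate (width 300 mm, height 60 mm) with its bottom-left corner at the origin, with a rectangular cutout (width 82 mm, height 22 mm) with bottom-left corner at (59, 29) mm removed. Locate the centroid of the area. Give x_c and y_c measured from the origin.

x_c = 155.57 mm, y_c = 28.89 mm

plate: A = 300 × 60 = 18000.00, centroid at (150.00, 30.00).
hole: A = −(82 × 22) = -1804.00, centroid at (100.00, 40.00).
ΣA = 16196.00 mm², ΣAx_c = 2519600.00 mm³, ΣAy_c = 467840.00 mm³.
x_c = 2519600.00/16196.00 = 155.57 mm; y_c = 467840.00/16196.00 = 28.89 mm.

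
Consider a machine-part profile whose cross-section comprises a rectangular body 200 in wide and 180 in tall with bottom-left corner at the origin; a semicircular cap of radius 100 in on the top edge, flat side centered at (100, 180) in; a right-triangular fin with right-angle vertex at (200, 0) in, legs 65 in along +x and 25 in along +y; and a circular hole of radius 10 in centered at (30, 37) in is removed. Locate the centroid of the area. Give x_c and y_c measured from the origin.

x_c = 102.31 in, y_c = 128.90 in

rectangular body: A = 200 × 180 = 36000.00, centroid at (100.00, 90.00).
semicircular top: A = ½π·100² = 15707.96, centroid at (100.00, 222.44).
triangular fin: A = ½·65·25 = 812.50, centroid at (221.67, 8.33).
hole: A = −π·10² = -314.16, centroid at (30.00, 37.00).
ΣA = 52206.30 in²
ΣAx_c = (36000.00)(100.00) + (15707.96)(100.00) + (812.50)(221.67) + (-314.16)(30.00) = 5341475.72 in³
ΣAy_c = (36000.00)(90.00) + (15707.96)(222.44) + (812.50)(8.33) + (-314.16)(37.00) = 6729247.00 in³
x_c = 5341475.72 / 52206.30 = 102.31 in
y_c = 6729247.00 / 52206.30 = 128.90 in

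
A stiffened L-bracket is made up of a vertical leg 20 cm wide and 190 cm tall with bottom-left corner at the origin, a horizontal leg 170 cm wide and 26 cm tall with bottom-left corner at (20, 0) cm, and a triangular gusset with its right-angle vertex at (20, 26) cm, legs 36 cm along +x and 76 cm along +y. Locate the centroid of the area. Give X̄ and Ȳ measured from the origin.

Part | A | x̄ᵢ | ȳᵢ | A·x̄ᵢ | A·ȳᵢ
vertical leg | 3800.00 | 10.00 | 95.00 | 38000.00 | 361000.00
horizontal leg | 4420.00 | 105.00 | 13.00 | 464100.00 | 57460.00
gusset | 1368.00 | 32.00 | 51.33 | 43776.00 | 70224.00
Σ | 9588.00 |  |  | 545876.00 | 488684.00
X̄ = 545876.00 / 9588.00 = 56.93 cm
Ȳ = 488684.00 / 9588.00 = 50.97 cm

X̄ = 56.93 cm, Ȳ = 50.97 cm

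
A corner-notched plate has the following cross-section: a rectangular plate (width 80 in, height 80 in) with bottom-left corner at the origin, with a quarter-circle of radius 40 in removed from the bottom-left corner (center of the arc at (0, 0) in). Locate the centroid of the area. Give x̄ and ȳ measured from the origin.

x̄ = 45.63 in, ȳ = 45.63 in

plate: A = 80 × 80 = 6400.00, centroid at (40.00, 40.00).
removed quarter-circle: A = −¼π·40² = -1256.64, centroid at (16.98, 16.98).
ΣA = 5143.36 in²
ΣAx̄ = (6400.00)(40.00) + (-1256.64)(16.98) = 234666.67 in³
ΣAȳ = (6400.00)(40.00) + (-1256.64)(16.98) = 234666.67 in³
x̄ = 234666.67 / 5143.36 = 45.63 in
ȳ = 234666.67 / 5143.36 = 45.63 in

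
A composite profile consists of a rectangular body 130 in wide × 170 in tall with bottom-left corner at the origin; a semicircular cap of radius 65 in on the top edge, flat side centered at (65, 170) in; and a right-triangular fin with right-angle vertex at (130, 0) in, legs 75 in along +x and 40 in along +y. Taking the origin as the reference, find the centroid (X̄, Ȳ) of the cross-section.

X̄ = 69.46 in, Ȳ = 106.16 in

rectangular body: A = 130 × 170 = 22100.00, centroid at (65.00, 85.00).
semicircular top: A = ½π·65² = 6636.61, centroid at (65.00, 197.59).
triangular fin: A = ½·75·40 = 1500.00, centroid at (155.00, 13.33).
ΣA = 30236.61 in², ΣAX̄ = 2100379.94 in³, ΣAȲ = 3209807.80 in³.
X̄ = 2100379.94/30236.61 = 69.46 in; Ȳ = 3209807.80/30236.61 = 106.16 in.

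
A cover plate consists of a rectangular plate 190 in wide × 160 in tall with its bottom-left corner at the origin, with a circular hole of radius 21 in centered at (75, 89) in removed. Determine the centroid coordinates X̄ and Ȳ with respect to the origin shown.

X̄ = 95.95 in, Ȳ = 79.57 in

Part | A | x̄ᵢ | ȳᵢ | A·x̄ᵢ | A·ȳᵢ
plate | 30400.00 | 95.00 | 80.00 | 2888000.00 | 2432000.00
hole | -1385.44 | 75.00 | 89.00 | -103908.18 | -123304.37
Σ | 29014.56 |  |  | 2784091.82 | 2308695.63
X̄ = 2784091.82 / 29014.56 = 95.95 in
Ȳ = 2308695.63 / 29014.56 = 79.57 in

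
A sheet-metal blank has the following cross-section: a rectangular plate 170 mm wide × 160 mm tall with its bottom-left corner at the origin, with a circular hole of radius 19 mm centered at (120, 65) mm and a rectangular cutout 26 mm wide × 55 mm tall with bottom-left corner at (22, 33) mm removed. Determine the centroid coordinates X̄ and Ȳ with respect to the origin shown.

X̄ = 86.29 mm, Ȳ = 81.82 mm

Part | A | x̄ᵢ | ȳᵢ | A·x̄ᵢ | A·ȳᵢ
plate | 27200.00 | 85.00 | 80.00 | 2312000.00 | 2176000.00
hole 1 | -1134.11 | 120.00 | 65.00 | -136093.79 | -73717.47
hole 2 | -1430.00 | 35.00 | 60.50 | -50050.00 | -86515.00
Σ | 24635.89 |  |  | 2125856.21 | 2015767.53
X̄ = 2125856.21 / 24635.89 = 86.29 mm
Ȳ = 2015767.53 / 24635.89 = 81.82 mm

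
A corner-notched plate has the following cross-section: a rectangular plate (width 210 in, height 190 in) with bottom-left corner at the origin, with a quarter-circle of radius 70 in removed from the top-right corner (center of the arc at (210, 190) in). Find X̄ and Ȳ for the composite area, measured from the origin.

X̄ = 96.96 in, Ȳ = 88.03 in

plate: A = 210 × 190 = 39900.00, centroid at (105.00, 95.00).
removed quarter-circle: A = −¼π·70² = -3848.45, centroid at (180.29, 160.29).
ΣA = 36051.55 in²
ΣAX̄ = (39900.00)(105.00) + (-3848.45)(180.29) = 3495658.62 in³
ΣAȲ = (39900.00)(95.00) + (-3848.45)(160.29) = 3173627.64 in³
X̄ = 3495658.62 / 36051.55 = 96.96 in
Ȳ = 3173627.64 / 36051.55 = 88.03 in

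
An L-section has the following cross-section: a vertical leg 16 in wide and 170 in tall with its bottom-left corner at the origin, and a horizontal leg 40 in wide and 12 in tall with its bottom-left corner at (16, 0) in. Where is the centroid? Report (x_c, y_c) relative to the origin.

x_c = 12.20 in, y_c = 73.15 in

Part | A | x̄ᵢ | ȳᵢ | A·x̄ᵢ | A·ȳᵢ
vertical leg | 2720.00 | 8.00 | 85.00 | 21760.00 | 231200.00
horizontal leg | 480.00 | 36.00 | 6.00 | 17280.00 | 2880.00
Σ | 3200.00 |  |  | 39040.00 | 234080.00
x_c = 39040.00 / 3200.00 = 12.20 in
y_c = 234080.00 / 3200.00 = 73.15 in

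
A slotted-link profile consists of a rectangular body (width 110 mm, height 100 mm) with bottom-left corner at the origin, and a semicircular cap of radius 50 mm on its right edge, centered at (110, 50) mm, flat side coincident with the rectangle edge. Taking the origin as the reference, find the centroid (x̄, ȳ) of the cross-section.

rectangular body: A = 110 × 100 = 11000.00, centroid at (55.00, 50.00).
semicircular end: A = ½π·50² = 3926.99, centroid at (131.22, 50.00).
ΣA = 14926.99 mm², ΣAx̄ = 1120302.32 mm³, ΣAȳ = 746349.54 mm³.
x̄ = 1120302.32/14926.99 = 75.05 mm; ȳ = 746349.54/14926.99 = 50.00 mm.

x̄ = 75.05 mm, ȳ = 50.00 mm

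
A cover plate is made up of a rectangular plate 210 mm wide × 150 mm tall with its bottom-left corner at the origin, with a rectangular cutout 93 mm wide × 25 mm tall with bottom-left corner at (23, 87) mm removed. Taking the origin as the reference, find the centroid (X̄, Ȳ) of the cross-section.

X̄ = 107.83 mm, Ȳ = 73.05 mm

plate: A = 210 × 150 = 31500.00, centroid at (105.00, 75.00).
hole: A = −(93 × 25) = -2325.00, centroid at (69.50, 99.50).
ΣA = 29175.00 mm², ΣAX̄ = 3145912.50 mm³, ΣAȲ = 2131162.50 mm³.
X̄ = 3145912.50/29175.00 = 107.83 mm; Ȳ = 2131162.50/29175.00 = 73.05 mm.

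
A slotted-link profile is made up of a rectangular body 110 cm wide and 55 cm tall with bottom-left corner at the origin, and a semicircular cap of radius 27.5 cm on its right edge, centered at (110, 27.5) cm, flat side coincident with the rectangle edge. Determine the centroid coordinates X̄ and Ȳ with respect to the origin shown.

X̄ = 65.94 cm, Ȳ = 27.50 cm

rectangular body: A = 110 × 55 = 6050.00, centroid at (55.00, 27.50).
semicircular end: A = ½π·27.5² = 1187.91, centroid at (121.67, 27.50).
ΣA = 7237.91 cm², ΣAX̄ = 477285.20 cm³, ΣAȲ = 199042.65 cm³.
X̄ = 477285.20/7237.91 = 65.94 cm; Ȳ = 199042.65/7237.91 = 27.50 cm.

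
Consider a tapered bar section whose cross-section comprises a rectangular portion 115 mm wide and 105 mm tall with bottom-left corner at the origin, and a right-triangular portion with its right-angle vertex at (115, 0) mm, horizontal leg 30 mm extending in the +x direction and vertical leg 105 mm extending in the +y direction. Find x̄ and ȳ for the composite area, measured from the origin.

x̄ = 65.29 mm, ȳ = 50.48 mm

rectangular portion: A = 115 × 105 = 12075.00, centroid at (57.50, 52.50).
triangular portion: A = ½·30·105 = 1575.00, centroid at (125.00, 35.00).
ΣA = 13650.00 mm²
ΣAx̄ = (12075.00)(57.50) + (1575.00)(125.00) = 891187.50 mm³
ΣAȳ = (12075.00)(52.50) + (1575.00)(35.00) = 689062.50 mm³
x̄ = 891187.50 / 13650.00 = 65.29 mm
ȳ = 689062.50 / 13650.00 = 50.48 mm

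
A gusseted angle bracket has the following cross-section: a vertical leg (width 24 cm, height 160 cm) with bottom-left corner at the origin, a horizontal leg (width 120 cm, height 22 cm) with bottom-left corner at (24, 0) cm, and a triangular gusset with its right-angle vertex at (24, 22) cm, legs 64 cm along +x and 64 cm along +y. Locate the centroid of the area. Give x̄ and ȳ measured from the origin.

x̄ = 42.29 cm, ȳ = 49.83 cm

Part | A | x̄ᵢ | ȳᵢ | A·x̄ᵢ | A·ȳᵢ
vertical leg | 3840.00 | 12.00 | 80.00 | 46080.00 | 307200.00
horizontal leg | 2640.00 | 84.00 | 11.00 | 221760.00 | 29040.00
gusset | 2048.00 | 45.33 | 43.33 | 92842.67 | 88746.67
Σ | 8528.00 |  |  | 360682.67 | 424986.67
x̄ = 360682.67 / 8528.00 = 42.29 cm
ȳ = 424986.67 / 8528.00 = 49.83 cm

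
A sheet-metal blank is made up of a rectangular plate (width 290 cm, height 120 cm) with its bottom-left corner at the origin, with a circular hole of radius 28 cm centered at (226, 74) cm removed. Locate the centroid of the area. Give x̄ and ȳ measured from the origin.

x̄ = 138.83 cm, ȳ = 58.93 cm

plate: A = 290 × 120 = 34800.00, centroid at (145.00, 60.00).
hole: A = −π·28² = -2463.01, centroid at (226.00, 74.00).
ΣA = 32336.99 cm²
ΣAx̄ = (34800.00)(145.00) + (-2463.01)(226.00) = 4489360.05 cm³
ΣAȳ = (34800.00)(60.00) + (-2463.01)(74.00) = 1905737.36 cm³
x̄ = 4489360.05 / 32336.99 = 138.83 cm
ȳ = 1905737.36 / 32336.99 = 58.93 cm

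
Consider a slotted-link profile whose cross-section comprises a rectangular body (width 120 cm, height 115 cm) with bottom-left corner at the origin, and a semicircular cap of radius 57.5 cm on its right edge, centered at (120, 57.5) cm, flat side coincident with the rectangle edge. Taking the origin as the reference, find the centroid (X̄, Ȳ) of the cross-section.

X̄ = 83.08 cm, Ȳ = 57.50 cm

Part | A | x̄ᵢ | ȳᵢ | A·x̄ᵢ | A·ȳᵢ
rectangular body | 13800.00 | 60.00 | 57.50 | 828000.00 | 793500.00
semicircular end | 5193.45 | 144.40 | 57.50 | 749953.03 | 298623.11
Σ | 18993.45 |  |  | 1577953.03 | 1092123.11
X̄ = 1577953.03 / 18993.45 = 83.08 cm
Ȳ = 1092123.11 / 18993.45 = 57.50 cm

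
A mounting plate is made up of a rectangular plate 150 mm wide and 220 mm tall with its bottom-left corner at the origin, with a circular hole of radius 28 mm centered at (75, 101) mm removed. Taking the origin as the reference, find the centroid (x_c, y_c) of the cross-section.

x_c = 75.00 mm, y_c = 110.73 mm

Part | A | x̄ᵢ | ȳᵢ | A·x̄ᵢ | A·ȳᵢ
plate | 33000.00 | 75.00 | 110.00 | 2475000.00 | 3630000.00
hole | -2463.01 | 75.00 | 101.00 | -184725.65 | -248763.87
Σ | 30536.99 |  |  | 2290274.35 | 3381236.13
x_c = 2290274.35 / 30536.99 = 75.00 mm
y_c = 3381236.13 / 30536.99 = 110.73 mm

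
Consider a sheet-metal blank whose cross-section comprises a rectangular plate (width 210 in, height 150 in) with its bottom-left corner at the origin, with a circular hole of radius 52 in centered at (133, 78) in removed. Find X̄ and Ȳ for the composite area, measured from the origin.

X̄ = 94.66 in, Ȳ = 73.89 in

plate: A = 210 × 150 = 31500.00, centroid at (105.00, 75.00).
hole: A = −π·52² = -8494.87, centroid at (133.00, 78.00).
ΣA = 23005.13 in²
ΣAX̄ = (31500.00)(105.00) + (-8494.87)(133.00) = 2177682.75 in³
ΣAȲ = (31500.00)(75.00) + (-8494.87)(78.00) = 1699900.41 in³
X̄ = 2177682.75 / 23005.13 = 94.66 in
Ȳ = 1699900.41 / 23005.13 = 73.89 in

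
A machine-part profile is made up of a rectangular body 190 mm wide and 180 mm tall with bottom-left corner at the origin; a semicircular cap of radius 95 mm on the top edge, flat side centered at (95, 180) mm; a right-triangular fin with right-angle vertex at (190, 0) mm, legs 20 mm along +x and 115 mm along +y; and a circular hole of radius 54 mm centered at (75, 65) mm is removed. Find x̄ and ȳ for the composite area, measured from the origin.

x̄ = 102.44 mm, ȳ = 139.97 mm

Part | A | x̄ᵢ | ȳᵢ | A·x̄ᵢ | A·ȳᵢ
rectangular body | 34200.00 | 95.00 | 90.00 | 3249000.00 | 3078000.00
semicircular top | 14176.44 | 95.00 | 220.32 | 1346761.50 | 3123341.97
triangular fin | 1150.00 | 196.67 | 38.33 | 226166.67 | 44083.33
hole | -9160.88 | 75.00 | 65.00 | -687066.31 | -595457.47
Σ | 40365.55 |  |  | 4134861.85 | 5649967.83
x̄ = 4134861.85 / 40365.55 = 102.44 mm
ȳ = 5649967.83 / 40365.55 = 139.97 mm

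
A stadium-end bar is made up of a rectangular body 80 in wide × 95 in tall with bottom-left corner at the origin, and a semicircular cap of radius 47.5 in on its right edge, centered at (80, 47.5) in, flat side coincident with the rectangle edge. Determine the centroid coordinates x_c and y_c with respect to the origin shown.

x_c = 59.13 in, y_c = 47.50 in

rectangular body: A = 80 × 95 = 7600.00, centroid at (40.00, 47.50).
semicircular end: A = ½π·47.5² = 3544.11, centroid at (100.16, 47.50).
ΣA = 11144.11 in², ΣAx_c = 658976.65 in³, ΣAy_c = 529345.19 in³.
x_c = 658976.65/11144.11 = 59.13 in; y_c = 529345.19/11144.11 = 47.50 in.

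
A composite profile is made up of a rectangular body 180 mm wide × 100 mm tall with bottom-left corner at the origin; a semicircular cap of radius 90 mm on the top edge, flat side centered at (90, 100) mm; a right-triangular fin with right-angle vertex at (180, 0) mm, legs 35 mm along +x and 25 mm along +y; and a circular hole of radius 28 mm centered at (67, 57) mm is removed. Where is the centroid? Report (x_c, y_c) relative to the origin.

rectangular body: A = 180 × 100 = 18000.00, centroid at (90.00, 50.00).
semicircular top: A = ½π·90² = 12723.45, centroid at (90.00, 138.20).
triangular fin: A = ½·35·25 = 437.50, centroid at (191.67, 8.33).
hole: A = −π·28² = -2463.01, centroid at (67.00, 57.00).
ΣA = 28697.94 mm²
ΣAx_c = (18000.00)(90.00) + (12723.45)(90.00) + (437.50)(191.67) + (-2463.01)(67.00) = 2683943.11 mm³
ΣAy_c = (18000.00)(50.00) + (12723.45)(138.20) + (437.50)(8.33) + (-2463.01)(57.00) = 2521599.37 mm³
x_c = 2683943.11 / 28697.94 = 93.52 mm
y_c = 2521599.37 / 28697.94 = 87.87 mm

x_c = 93.52 mm, y_c = 87.87 mm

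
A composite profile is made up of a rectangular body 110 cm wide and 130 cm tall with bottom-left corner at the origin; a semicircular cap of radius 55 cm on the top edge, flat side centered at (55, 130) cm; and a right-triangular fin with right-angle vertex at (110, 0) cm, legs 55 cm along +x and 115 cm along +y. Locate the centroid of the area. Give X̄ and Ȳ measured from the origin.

rectangular body: A = 110 × 130 = 14300.00, centroid at (55.00, 65.00).
semicircular top: A = ½π·55² = 4751.66, centroid at (55.00, 153.34).
triangular fin: A = ½·55·115 = 3162.50, centroid at (128.33, 38.33).
ΣA = 22214.16 cm², ΣAX̄ = 1453695.41 cm³, ΣAȲ = 1779361.49 cm³.
X̄ = 1453695.41/22214.16 = 65.44 cm; Ȳ = 1779361.49/22214.16 = 80.10 cm.

X̄ = 65.44 cm, Ȳ = 80.10 cm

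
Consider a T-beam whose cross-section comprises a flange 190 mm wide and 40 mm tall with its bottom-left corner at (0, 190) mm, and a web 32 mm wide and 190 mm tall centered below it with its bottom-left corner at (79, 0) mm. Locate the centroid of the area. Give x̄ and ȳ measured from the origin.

x̄ = 95.00 mm, ȳ = 158.89 mm

Part | A | x̄ᵢ | ȳᵢ | A·x̄ᵢ | A·ȳᵢ
web | 6080.00 | 95.00 | 95.00 | 577600.00 | 577600.00
flange | 7600.00 | 95.00 | 210.00 | 722000.00 | 1596000.00
Σ | 13680.00 |  |  | 1299600.00 | 2173600.00
x̄ = 1299600.00 / 13680.00 = 95.00 mm
ȳ = 2173600.00 / 13680.00 = 158.89 mm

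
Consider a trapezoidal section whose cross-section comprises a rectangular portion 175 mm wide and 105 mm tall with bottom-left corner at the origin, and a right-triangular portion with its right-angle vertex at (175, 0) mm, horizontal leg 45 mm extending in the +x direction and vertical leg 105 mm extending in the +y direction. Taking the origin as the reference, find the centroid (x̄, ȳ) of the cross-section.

Part | A | x̄ᵢ | ȳᵢ | A·x̄ᵢ | A·ȳᵢ
rectangular portion | 18375.00 | 87.50 | 52.50 | 1607812.50 | 964687.50
triangular portion | 2362.50 | 190.00 | 35.00 | 448875.00 | 82687.50
Σ | 20737.50 |  |  | 2056687.50 | 1047375.00
x̄ = 2056687.50 / 20737.50 = 99.18 mm
ȳ = 1047375.00 / 20737.50 = 50.51 mm

x̄ = 99.18 mm, ȳ = 50.51 mm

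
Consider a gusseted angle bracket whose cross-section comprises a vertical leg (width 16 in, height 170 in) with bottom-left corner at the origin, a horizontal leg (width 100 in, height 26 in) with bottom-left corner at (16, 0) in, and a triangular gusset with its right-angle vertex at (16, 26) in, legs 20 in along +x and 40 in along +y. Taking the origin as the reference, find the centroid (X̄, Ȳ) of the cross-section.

X̄ = 35.39 in, Ȳ = 49.08 in

vertical leg: A = 16 × 170 = 2720.00, centroid at (8.00, 85.00).
horizontal leg: A = 100 × 26 = 2600.00, centroid at (66.00, 13.00).
gusset: A = ½·20·40 = 400.00, centroid at (22.67, 39.33).
ΣA = 5720.00 in², ΣAX̄ = 202426.67 in³, ΣAȲ = 280733.33 in³.
X̄ = 202426.67/5720.00 = 35.39 in; Ȳ = 280733.33/5720.00 = 49.08 in.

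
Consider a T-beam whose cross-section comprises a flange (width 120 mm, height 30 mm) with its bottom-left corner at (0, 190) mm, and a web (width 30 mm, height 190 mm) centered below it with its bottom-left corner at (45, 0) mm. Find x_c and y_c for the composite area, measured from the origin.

Part | A | x̄ᵢ | ȳᵢ | A·x̄ᵢ | A·ȳᵢ
web | 5700.00 | 60.00 | 95.00 | 342000.00 | 541500.00
flange | 3600.00 | 60.00 | 205.00 | 216000.00 | 738000.00
Σ | 9300.00 |  |  | 558000.00 | 1279500.00
x_c = 558000.00 / 9300.00 = 60.00 mm
y_c = 1279500.00 / 9300.00 = 137.58 mm

x_c = 60.00 mm, y_c = 137.58 mm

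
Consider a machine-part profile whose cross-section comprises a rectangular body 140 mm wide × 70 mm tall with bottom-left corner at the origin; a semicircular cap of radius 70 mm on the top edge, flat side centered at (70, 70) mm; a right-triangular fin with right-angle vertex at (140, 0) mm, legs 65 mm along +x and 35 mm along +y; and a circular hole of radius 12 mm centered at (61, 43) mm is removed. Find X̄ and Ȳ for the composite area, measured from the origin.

X̄ = 75.96 mm, Ȳ = 60.73 mm

rectangular body: A = 140 × 70 = 9800.00, centroid at (70.00, 35.00).
semicircular top: A = ½π·70² = 7696.90, centroid at (70.00, 99.71).
triangular fin: A = ½·65·35 = 1137.50, centroid at (161.67, 11.67).
hole: A = −π·12² = -452.39, centroid at (61.00, 43.00).
ΣA = 18182.01 mm², ΣAX̄ = 1381083.22 mm³, ΣAȲ = 1104267.90 mm³.
X̄ = 1381083.22/18182.01 = 75.96 mm; Ȳ = 1104267.90/18182.01 = 60.73 mm.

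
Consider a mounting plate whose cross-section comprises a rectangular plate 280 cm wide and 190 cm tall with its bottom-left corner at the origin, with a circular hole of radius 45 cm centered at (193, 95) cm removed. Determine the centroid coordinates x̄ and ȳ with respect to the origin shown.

x̄ = 132.80 cm, ȳ = 95.00 cm

plate: A = 280 × 190 = 53200.00, centroid at (140.00, 95.00).
hole: A = −π·45² = -6361.73, centroid at (193.00, 95.00).
ΣA = 46838.27 cm², ΣAx̄ = 6220187.05 cm³, ΣAȳ = 4449636.11 cm³.
x̄ = 6220187.05/46838.27 = 132.80 cm; ȳ = 4449636.11/46838.27 = 95.00 cm.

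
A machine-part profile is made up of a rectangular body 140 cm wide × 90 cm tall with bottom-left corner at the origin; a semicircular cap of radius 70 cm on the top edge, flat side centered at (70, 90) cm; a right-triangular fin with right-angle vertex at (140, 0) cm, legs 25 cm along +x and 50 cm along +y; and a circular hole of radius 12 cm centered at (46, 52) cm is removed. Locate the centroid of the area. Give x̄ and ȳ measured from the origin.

Part | A | x̄ᵢ | ȳᵢ | A·x̄ᵢ | A·ȳᵢ
rectangular body | 12600.00 | 70.00 | 45.00 | 882000.00 | 567000.00
semicircular top | 7696.90 | 70.00 | 119.71 | 538783.14 | 921387.85
triangular fin | 625.00 | 148.33 | 16.67 | 92708.33 | 10416.67
hole | -452.39 | 46.00 | 52.00 | -20809.91 | -23524.25
Σ | 20469.51 |  |  | 1492681.56 | 1475280.27
x̄ = 1492681.56 / 20469.51 = 72.92 cm
ȳ = 1475280.27 / 20469.51 = 72.07 cm

x̄ = 72.92 cm, ȳ = 72.07 cm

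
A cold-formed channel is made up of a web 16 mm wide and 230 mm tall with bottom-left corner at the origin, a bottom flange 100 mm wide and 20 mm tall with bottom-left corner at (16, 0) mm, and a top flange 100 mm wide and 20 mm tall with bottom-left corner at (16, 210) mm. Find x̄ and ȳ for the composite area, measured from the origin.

web: A = 16 × 230 = 3680.00, centroid at (8.00, 115.00).
bottom flange: A = 100 × 20 = 2000.00, centroid at (66.00, 10.00).
top flange: A = 100 × 20 = 2000.00, centroid at (66.00, 220.00).
ΣA = 7680.00 mm²
ΣAx̄ = (3680.00)(8.00) + (2000.00)(66.00) + (2000.00)(66.00) = 293440.00 mm³
ΣAȳ = (3680.00)(115.00) + (2000.00)(10.00) + (2000.00)(220.00) = 883200.00 mm³
x̄ = 293440.00 / 7680.00 = 38.21 mm
ȳ = 883200.00 / 7680.00 = 115.00 mm

x̄ = 38.21 mm, ȳ = 115.00 mm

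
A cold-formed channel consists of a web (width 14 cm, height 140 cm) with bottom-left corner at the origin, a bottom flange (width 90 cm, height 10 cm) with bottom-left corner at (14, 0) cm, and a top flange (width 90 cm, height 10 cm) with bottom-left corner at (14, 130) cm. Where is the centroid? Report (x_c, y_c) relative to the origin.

web: A = 14 × 140 = 1960.00, centroid at (7.00, 70.00).
bottom flange: A = 90 × 10 = 900.00, centroid at (59.00, 5.00).
top flange: A = 90 × 10 = 900.00, centroid at (59.00, 135.00).
ΣA = 3760.00 cm²
ΣAx_c = (1960.00)(7.00) + (900.00)(59.00) + (900.00)(59.00) = 119920.00 cm³
ΣAy_c = (1960.00)(70.00) + (900.00)(5.00) + (900.00)(135.00) = 263200.00 cm³
x_c = 119920.00 / 3760.00 = 31.89 cm
y_c = 263200.00 / 3760.00 = 70.00 cm

x_c = 31.89 cm, y_c = 70.00 cm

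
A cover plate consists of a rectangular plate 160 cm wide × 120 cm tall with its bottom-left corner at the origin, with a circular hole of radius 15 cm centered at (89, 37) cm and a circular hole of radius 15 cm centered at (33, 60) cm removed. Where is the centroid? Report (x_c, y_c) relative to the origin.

x_c = 81.51 cm, y_c = 60.91 cm

plate: A = 160 × 120 = 19200.00, centroid at (80.00, 60.00).
hole 1: A = −π·15² = -706.86, centroid at (89.00, 37.00).
hole 2: A = −π·15² = -706.86, centroid at (33.00, 60.00).
ΣA = 17786.28 cm², ΣAx_c = 1449763.28 cm³, ΣAy_c = 1083434.74 cm³.
x_c = 1449763.28/17786.28 = 81.51 cm; y_c = 1083434.74/17786.28 = 60.91 cm.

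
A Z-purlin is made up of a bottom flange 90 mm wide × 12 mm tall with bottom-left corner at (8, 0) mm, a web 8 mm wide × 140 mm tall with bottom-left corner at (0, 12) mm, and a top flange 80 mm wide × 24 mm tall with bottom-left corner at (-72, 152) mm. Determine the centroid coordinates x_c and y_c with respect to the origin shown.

x_c = 0.07 mm, y_c = 100.29 mm

bottom flange: A = 90 × 12 = 1080.00, centroid at (53.00, 6.00).
web: A = 8 × 140 = 1120.00, centroid at (4.00, 82.00).
top flange: A = 80 × 24 = 1920.00, centroid at (-32.00, 164.00).
ΣA = 4120.00 mm², ΣAx_c = 280.00 mm³, ΣAy_c = 413200.00 mm³.
x_c = 280.00/4120.00 = 0.07 mm; y_c = 413200.00/4120.00 = 100.29 mm.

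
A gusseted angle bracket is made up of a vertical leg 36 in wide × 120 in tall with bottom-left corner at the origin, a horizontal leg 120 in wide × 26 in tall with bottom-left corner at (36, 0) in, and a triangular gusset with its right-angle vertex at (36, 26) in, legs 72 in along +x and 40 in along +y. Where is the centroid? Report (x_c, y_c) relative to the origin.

vertical leg: A = 36 × 120 = 4320.00, centroid at (18.00, 60.00).
horizontal leg: A = 120 × 26 = 3120.00, centroid at (96.00, 13.00).
gusset: A = ½·72·40 = 1440.00, centroid at (60.00, 39.33).
ΣA = 8880.00 in², ΣAx_c = 463680.00 in³, ΣAy_c = 356400.00 in³.
x_c = 463680.00/8880.00 = 52.22 in; y_c = 356400.00/8880.00 = 40.14 in.

x_c = 52.22 in, y_c = 40.14 in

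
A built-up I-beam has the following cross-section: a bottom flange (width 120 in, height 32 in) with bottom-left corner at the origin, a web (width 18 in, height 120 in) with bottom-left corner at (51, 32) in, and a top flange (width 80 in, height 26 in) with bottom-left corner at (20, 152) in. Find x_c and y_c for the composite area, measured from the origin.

x_c = 60.00 in, y_c = 74.67 in

bottom flange: A = 120 × 32 = 3840.00, centroid at (60.00, 16.00).
web: A = 18 × 120 = 2160.00, centroid at (60.00, 92.00).
top flange: A = 80 × 26 = 2080.00, centroid at (60.00, 165.00).
ΣA = 8080.00 in²
ΣAx_c = (3840.00)(60.00) + (2160.00)(60.00) + (2080.00)(60.00) = 484800.00 in³
ΣAy_c = (3840.00)(16.00) + (2160.00)(92.00) + (2080.00)(165.00) = 603360.00 in³
x_c = 484800.00 / 8080.00 = 60.00 in
y_c = 603360.00 / 8080.00 = 74.67 in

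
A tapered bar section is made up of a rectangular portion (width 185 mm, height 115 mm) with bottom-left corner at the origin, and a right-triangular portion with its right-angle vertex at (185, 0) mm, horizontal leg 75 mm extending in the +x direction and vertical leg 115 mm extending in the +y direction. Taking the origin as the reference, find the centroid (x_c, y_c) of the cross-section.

x_c = 112.30 mm, y_c = 54.27 mm

rectangular portion: A = 185 × 115 = 21275.00, centroid at (92.50, 57.50).
triangular portion: A = ½·75·115 = 4312.50, centroid at (210.00, 38.33).
ΣA = 25587.50 mm²
ΣAx_c = (21275.00)(92.50) + (4312.50)(210.00) = 2873562.50 mm³
ΣAy_c = (21275.00)(57.50) + (4312.50)(38.33) = 1388625.00 mm³
x_c = 2873562.50 / 25587.50 = 112.30 mm
y_c = 1388625.00 / 25587.50 = 54.27 mm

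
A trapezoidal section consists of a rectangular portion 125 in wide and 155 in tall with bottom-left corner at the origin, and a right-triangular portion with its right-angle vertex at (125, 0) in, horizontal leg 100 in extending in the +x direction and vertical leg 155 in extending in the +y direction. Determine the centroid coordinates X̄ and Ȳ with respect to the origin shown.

Part | A | x̄ᵢ | ȳᵢ | A·x̄ᵢ | A·ȳᵢ
rectangular portion | 19375.00 | 62.50 | 77.50 | 1210937.50 | 1501562.50
triangular portion | 7750.00 | 158.33 | 51.67 | 1227083.33 | 400416.67
Σ | 27125.00 |  |  | 2438020.83 | 1901979.17
X̄ = 2438020.83 / 27125.00 = 89.88 in
Ȳ = 1901979.17 / 27125.00 = 70.12 in

X̄ = 89.88 in, Ȳ = 70.12 in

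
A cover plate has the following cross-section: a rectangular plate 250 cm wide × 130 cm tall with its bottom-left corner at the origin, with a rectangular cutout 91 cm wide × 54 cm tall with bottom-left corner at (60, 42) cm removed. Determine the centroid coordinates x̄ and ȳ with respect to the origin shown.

Part | A | x̄ᵢ | ȳᵢ | A·x̄ᵢ | A·ȳᵢ
plate | 32500.00 | 125.00 | 65.00 | 4062500.00 | 2112500.00
hole | -4914.00 | 105.50 | 69.00 | -518427.00 | -339066.00
Σ | 27586.00 |  |  | 3544073.00 | 1773434.00
x̄ = 3544073.00 / 27586.00 = 128.47 cm
ȳ = 1773434.00 / 27586.00 = 64.29 cm

x̄ = 128.47 cm, ȳ = 64.29 cm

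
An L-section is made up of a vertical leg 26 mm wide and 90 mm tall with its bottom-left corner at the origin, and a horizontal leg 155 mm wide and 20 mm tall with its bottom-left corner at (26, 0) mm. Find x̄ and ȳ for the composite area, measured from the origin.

vertical leg: A = 26 × 90 = 2340.00, centroid at (13.00, 45.00).
horizontal leg: A = 155 × 20 = 3100.00, centroid at (103.50, 10.00).
ΣA = 5440.00 mm²
ΣAx̄ = (2340.00)(13.00) + (3100.00)(103.50) = 351270.00 mm³
ΣAȳ = (2340.00)(45.00) + (3100.00)(10.00) = 136300.00 mm³
x̄ = 351270.00 / 5440.00 = 64.57 mm
ȳ = 136300.00 / 5440.00 = 25.06 mm

x̄ = 64.57 mm, ȳ = 25.06 mm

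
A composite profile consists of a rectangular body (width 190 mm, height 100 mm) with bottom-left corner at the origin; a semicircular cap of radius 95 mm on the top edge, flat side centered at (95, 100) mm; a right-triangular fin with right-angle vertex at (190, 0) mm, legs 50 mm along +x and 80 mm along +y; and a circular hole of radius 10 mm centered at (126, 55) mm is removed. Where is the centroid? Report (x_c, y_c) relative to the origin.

rectangular body: A = 190 × 100 = 19000.00, centroid at (95.00, 50.00).
semicircular top: A = ½π·95² = 14176.44, centroid at (95.00, 140.32).
triangular fin: A = ½·50·80 = 2000.00, centroid at (206.67, 26.67).
hole: A = −π·10² = -314.16, centroid at (126.00, 55.00).
ΣA = 34862.28 mm²
ΣAx_c = (19000.00)(95.00) + (14176.44)(95.00) + (2000.00)(206.67) + (-314.16)(126.00) = 3525510.77 mm³
ΣAy_c = (19000.00)(50.00) + (14176.44)(140.32) + (2000.00)(26.67) + (-314.16)(55.00) = 2975281.59 mm³
x_c = 3525510.77 / 34862.28 = 101.13 mm
y_c = 2975281.59 / 34862.28 = 85.34 mm

x_c = 101.13 mm, y_c = 85.34 mm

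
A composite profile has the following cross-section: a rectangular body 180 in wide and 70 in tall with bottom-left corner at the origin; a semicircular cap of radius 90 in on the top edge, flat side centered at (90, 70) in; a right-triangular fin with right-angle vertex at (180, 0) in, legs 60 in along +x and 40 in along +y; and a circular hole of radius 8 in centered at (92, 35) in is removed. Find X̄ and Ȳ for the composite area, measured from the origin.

rectangular body: A = 180 × 70 = 12600.00, centroid at (90.00, 35.00).
semicircular top: A = ½π·90² = 12723.45, centroid at (90.00, 108.20).
triangular fin: A = ½·60·40 = 1200.00, centroid at (200.00, 13.33).
hole: A = −π·8² = -201.06, centroid at (92.00, 35.00).
ΣA = 26322.39 in², ΣAX̄ = 2500612.82 in³, ΣAȲ = 1826604.35 in³.
X̄ = 2500612.82/26322.39 = 95.00 in; Ȳ = 1826604.35/26322.39 = 69.39 in.

X̄ = 95.00 in, Ȳ = 69.39 in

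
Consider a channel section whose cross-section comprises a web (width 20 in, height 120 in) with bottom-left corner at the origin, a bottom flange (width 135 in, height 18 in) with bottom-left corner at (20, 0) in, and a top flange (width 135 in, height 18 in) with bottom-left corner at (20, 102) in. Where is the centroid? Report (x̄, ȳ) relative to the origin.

x̄ = 61.88 in, ȳ = 60.00 in

Part | A | x̄ᵢ | ȳᵢ | A·x̄ᵢ | A·ȳᵢ
web | 2400.00 | 10.00 | 60.00 | 24000.00 | 144000.00
bottom flange | 2430.00 | 87.50 | 9.00 | 212625.00 | 21870.00
top flange | 2430.00 | 87.50 | 111.00 | 212625.00 | 269730.00
Σ | 7260.00 |  |  | 449250.00 | 435600.00
x̄ = 449250.00 / 7260.00 = 61.88 in
ȳ = 435600.00 / 7260.00 = 60.00 in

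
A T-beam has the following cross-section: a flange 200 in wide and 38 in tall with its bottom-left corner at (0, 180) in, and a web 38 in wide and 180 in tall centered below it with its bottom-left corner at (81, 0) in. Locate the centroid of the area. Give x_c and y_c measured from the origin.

x_c = 100.00 in, y_c = 147.37 in

Part | A | x̄ᵢ | ȳᵢ | A·x̄ᵢ | A·ȳᵢ
web | 6840.00 | 100.00 | 90.00 | 684000.00 | 615600.00
flange | 7600.00 | 100.00 | 199.00 | 760000.00 | 1512400.00
Σ | 14440.00 |  |  | 1444000.00 | 2128000.00
x_c = 1444000.00 / 14440.00 = 100.00 in
y_c = 2128000.00 / 14440.00 = 147.37 in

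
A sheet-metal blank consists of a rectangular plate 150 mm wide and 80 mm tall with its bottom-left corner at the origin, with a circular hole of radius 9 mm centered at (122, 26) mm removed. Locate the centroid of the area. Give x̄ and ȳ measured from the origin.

x̄ = 73.98 mm, ȳ = 40.30 mm

plate: A = 150 × 80 = 12000.00, centroid at (75.00, 40.00).
hole: A = −π·9² = -254.47, centroid at (122.00, 26.00).
ΣA = 11745.53 mm²
ΣAx̄ = (12000.00)(75.00) + (-254.47)(122.00) = 868954.78 mm³
ΣAȳ = (12000.00)(40.00) + (-254.47)(26.00) = 473383.81 mm³
x̄ = 868954.78 / 11745.53 = 73.98 mm
ȳ = 473383.81 / 11745.53 = 40.30 mm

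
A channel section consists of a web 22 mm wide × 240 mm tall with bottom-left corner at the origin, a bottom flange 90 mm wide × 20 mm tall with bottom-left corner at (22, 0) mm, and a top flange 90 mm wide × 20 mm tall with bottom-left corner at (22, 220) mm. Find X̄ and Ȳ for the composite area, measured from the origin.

web: A = 22 × 240 = 5280.00, centroid at (11.00, 120.00).
bottom flange: A = 90 × 20 = 1800.00, centroid at (67.00, 10.00).
top flange: A = 90 × 20 = 1800.00, centroid at (67.00, 230.00).
ΣA = 8880.00 mm²
ΣAX̄ = (5280.00)(11.00) + (1800.00)(67.00) + (1800.00)(67.00) = 299280.00 mm³
ΣAȲ = (5280.00)(120.00) + (1800.00)(10.00) + (1800.00)(230.00) = 1065600.00 mm³
X̄ = 299280.00 / 8880.00 = 33.70 mm
Ȳ = 1065600.00 / 8880.00 = 120.00 mm

X̄ = 33.70 mm, Ȳ = 120.00 mm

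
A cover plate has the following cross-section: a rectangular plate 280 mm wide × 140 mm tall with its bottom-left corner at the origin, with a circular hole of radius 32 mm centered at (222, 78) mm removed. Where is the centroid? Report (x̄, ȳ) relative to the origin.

x̄ = 132.67 mm, ȳ = 69.28 mm

plate: A = 280 × 140 = 39200.00, centroid at (140.00, 70.00).
hole: A = −π·32² = -3216.99, centroid at (222.00, 78.00).
ΣA = 35983.01 mm²
ΣAx̄ = (39200.00)(140.00) + (-3216.99)(222.00) = 4773828.03 mm³
ΣAȳ = (39200.00)(70.00) + (-3216.99)(78.00) = 2493074.71 mm³
x̄ = 4773828.03 / 35983.01 = 132.67 mm
ȳ = 2493074.71 / 35983.01 = 69.28 mm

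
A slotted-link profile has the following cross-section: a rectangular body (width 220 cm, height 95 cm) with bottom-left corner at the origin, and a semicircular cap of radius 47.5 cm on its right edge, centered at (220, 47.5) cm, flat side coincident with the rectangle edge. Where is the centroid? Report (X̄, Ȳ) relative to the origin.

X̄ = 128.87 cm, Ȳ = 47.50 cm

rectangular body: A = 220 × 95 = 20900.00, centroid at (110.00, 47.50).
semicircular end: A = ½π·47.5² = 3544.11, centroid at (240.16, 47.50).
ΣA = 24444.11 cm², ΣAX̄ = 3150151.94 cm³, ΣAȲ = 1161095.19 cm³.
X̄ = 3150151.94/24444.11 = 128.87 cm; Ȳ = 1161095.19/24444.11 = 47.50 cm.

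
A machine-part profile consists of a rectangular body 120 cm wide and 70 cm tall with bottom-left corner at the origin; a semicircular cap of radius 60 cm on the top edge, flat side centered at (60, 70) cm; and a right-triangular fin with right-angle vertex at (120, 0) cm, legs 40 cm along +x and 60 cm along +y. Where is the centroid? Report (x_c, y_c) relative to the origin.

x_c = 65.77 cm, y_c = 56.23 cm

rectangular body: A = 120 × 70 = 8400.00, centroid at (60.00, 35.00).
semicircular top: A = ½π·60² = 5654.87, centroid at (60.00, 95.46).
triangular fin: A = ½·40·60 = 1200.00, centroid at (133.33, 20.00).
ΣA = 15254.87 cm², ΣAx_c = 1003292.01 cm³, ΣAy_c = 857840.67 cm³.
x_c = 1003292.01/15254.87 = 65.77 cm; y_c = 857840.67/15254.87 = 56.23 cm.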